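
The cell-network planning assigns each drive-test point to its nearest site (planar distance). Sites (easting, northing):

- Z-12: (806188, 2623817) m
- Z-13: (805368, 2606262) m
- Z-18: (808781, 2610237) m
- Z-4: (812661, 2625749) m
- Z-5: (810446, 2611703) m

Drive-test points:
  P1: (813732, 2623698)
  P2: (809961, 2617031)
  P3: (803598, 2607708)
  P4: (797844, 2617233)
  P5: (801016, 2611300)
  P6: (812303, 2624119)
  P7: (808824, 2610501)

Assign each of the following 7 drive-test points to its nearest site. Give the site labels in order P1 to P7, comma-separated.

P1 → Z-4 (d²=5353642.00)
P2 → Z-5 (d²=28622809.00)
P3 → Z-13 (d²=5223816.00)
P4 → Z-12 (d²=112971392.00)
P5 → Z-13 (d²=44321348.00)
P6 → Z-4 (d²=2785064.00)
P7 → Z-18 (d²=71545.00)

Z-4, Z-5, Z-13, Z-12, Z-13, Z-4, Z-18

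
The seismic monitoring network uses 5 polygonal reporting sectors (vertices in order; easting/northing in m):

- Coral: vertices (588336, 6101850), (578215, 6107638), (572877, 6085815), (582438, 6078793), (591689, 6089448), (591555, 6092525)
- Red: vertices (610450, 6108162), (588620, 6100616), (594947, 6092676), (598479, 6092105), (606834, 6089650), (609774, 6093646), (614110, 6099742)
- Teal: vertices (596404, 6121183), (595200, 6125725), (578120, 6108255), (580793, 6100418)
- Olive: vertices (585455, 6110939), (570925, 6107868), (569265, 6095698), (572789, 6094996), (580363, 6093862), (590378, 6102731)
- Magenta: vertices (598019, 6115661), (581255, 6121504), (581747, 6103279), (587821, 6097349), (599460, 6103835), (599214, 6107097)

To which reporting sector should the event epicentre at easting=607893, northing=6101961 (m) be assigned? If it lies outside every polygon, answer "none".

Red

Cast a ray rightward from (607893, 6101961). For each polygon, the edges (by vertex number in listed order) whose endpoints lie on opposite sides of northing = 6101961, where each meets that height, and whether that is right or left of the point:
Coral: 1–2 at easting≈588141.9 (left), 2–3 at easting≈576826.4 (left) → 0 crossings.
Red: 1–2 at easting≈592511.0 (left), 7–1 at easting≈613145.4 (right) → 1 crossing.
Teal: 3–4 at easting≈580266.7 (left), 4–1 at easting≈581953.0 (left) → 0 crossings.
Olive: 2–3 at easting≈570119.3 (left), 5–6 at easting≈589508.5 (left) → 0 crossings.
Magenta: 3–4 at easting≈583097.0 (left), 4–5 at easting≈596097.1 (left) → 0 crossings.
Only Red has an odd count, so the point is inside Red.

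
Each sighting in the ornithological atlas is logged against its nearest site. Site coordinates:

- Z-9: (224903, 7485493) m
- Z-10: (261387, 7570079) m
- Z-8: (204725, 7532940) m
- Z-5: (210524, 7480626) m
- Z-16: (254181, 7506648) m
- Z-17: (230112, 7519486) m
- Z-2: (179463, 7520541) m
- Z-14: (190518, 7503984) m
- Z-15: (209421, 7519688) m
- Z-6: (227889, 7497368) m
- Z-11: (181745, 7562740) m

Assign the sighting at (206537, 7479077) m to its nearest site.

Z-5

Squared distances to each site:
Z-9: 378475012.000; Z-10: 11289886504.000; Z-8: 2904506113.000; Z-5: 18295570.000; Z-16: 3030110777.000; Z-17: 2188667906.000; Z-2: 2452264772.000; Z-14: 876967010.000; Z-15: 1657570777.000; Z-6: 790468585.000; Z-11: 7614140833.000.
Minimum at Z-5.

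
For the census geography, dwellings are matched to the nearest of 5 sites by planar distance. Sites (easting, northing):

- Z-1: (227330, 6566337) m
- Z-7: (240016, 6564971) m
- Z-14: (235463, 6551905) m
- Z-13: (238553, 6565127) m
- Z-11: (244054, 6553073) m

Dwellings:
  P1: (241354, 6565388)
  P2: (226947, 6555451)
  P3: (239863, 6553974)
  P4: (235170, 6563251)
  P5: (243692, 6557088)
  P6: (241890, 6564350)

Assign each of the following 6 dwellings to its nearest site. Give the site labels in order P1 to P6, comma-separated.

Z-7, Z-14, Z-11, Z-13, Z-11, Z-7

P1 → Z-7 (d²=1964133.00)
P2 → Z-14 (d²=85096372.00)
P3 → Z-11 (d²=18376282.00)
P4 → Z-13 (d²=14964065.00)
P5 → Z-11 (d²=16251269.00)
P6 → Z-7 (d²=3897517.00)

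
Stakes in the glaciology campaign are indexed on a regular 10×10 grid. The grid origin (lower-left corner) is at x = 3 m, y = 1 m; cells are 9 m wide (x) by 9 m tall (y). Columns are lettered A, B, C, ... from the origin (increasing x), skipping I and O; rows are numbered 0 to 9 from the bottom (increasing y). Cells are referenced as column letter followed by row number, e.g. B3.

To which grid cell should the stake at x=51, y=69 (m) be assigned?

F7

Column index: ⌊(51 − 3) / 9⌋ = ⌊5.333⌋ = 5 → column F
Row offset from origin: ⌊(69 − 1) / 9⌋ = ⌊7.556⌋ = 7 → row 7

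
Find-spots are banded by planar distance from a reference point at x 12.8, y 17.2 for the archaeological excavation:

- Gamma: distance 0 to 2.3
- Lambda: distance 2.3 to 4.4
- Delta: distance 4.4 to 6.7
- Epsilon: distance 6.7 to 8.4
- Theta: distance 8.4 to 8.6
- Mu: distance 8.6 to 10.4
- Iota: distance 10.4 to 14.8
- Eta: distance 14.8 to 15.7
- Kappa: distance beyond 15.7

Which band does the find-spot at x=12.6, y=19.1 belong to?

Gamma

Distance = √((12.6−12.8)² + (19.1−17.2)²) = √(0.040 + 3.610) = 1.910.
0 ≤ 1.910 < 2.3 → Gamma.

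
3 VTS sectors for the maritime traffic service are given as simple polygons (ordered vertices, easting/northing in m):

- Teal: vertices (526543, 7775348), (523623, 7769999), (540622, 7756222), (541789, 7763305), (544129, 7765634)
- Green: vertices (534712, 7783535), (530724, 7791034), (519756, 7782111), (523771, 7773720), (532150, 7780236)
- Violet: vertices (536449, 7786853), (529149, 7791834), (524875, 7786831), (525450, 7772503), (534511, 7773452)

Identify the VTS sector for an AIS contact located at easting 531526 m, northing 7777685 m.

Cast a ray rightward from (531526, 7777685). For each polygon, the edges (by vertex number in listed order) whose endpoints lie on opposite sides of northing = 7777685, where each meets that height, and whether that is right or left of the point:
Teal: no edge straddles that height → 0 crossings.
Green: 3–4 at easting≈521873.8 (left), 4–5 at easting≈528869.6 (left) → 0 crossings.
Violet: 3–4 at easting≈525242.0 (left), 5–1 at easting≈535123.2 (right) → 1 crossing.
Only Violet has an odd count, so the point is inside Violet.

Violet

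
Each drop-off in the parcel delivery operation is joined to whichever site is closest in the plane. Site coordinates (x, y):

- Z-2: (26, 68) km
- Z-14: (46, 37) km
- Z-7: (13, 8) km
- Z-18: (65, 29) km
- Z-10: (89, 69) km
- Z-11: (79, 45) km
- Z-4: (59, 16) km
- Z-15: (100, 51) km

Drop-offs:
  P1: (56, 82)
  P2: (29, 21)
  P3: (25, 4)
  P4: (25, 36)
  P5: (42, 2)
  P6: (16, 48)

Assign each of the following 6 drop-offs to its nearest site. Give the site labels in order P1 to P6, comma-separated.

Z-2, Z-7, Z-7, Z-14, Z-4, Z-2

P1 → Z-2 (d²=1096.00)
P2 → Z-7 (d²=425.00)
P3 → Z-7 (d²=160.00)
P4 → Z-14 (d²=442.00)
P5 → Z-4 (d²=485.00)
P6 → Z-2 (d²=500.00)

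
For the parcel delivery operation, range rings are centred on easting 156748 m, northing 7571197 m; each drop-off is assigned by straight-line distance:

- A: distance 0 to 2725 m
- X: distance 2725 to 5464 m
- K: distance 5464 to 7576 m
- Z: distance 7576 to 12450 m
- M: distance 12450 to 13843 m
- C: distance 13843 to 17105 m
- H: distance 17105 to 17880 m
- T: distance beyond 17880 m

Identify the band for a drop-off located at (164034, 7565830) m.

Distance = √((164034−156748)² + (7565830−7571197)²) = √(53085796.000 + 28804689.000) = 9049.336 m.
7576 ≤ 9049.336 < 12450 → Z.

Z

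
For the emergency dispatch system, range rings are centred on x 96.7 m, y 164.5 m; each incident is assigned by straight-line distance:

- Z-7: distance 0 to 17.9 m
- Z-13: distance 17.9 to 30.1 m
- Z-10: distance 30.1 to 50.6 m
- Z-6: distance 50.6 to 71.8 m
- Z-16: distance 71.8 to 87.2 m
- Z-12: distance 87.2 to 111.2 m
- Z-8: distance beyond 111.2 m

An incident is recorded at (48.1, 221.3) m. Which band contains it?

Z-16

Distance = √((48.1−96.7)² + (221.3−164.5)²) = √(2361.960 + 3226.240) = 74.754 m.
71.8 ≤ 74.754 < 87.2 → Z-16.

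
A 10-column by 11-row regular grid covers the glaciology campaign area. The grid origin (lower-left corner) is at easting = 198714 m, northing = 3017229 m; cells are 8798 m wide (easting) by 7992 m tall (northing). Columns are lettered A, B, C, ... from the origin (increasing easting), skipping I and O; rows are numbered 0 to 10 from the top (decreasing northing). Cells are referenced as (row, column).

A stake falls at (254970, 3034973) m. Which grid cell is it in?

Column index: ⌊(254970 − 198714) / 8798⌋ = ⌊6.394⌋ = 6 → column G
Row offset from origin: ⌊(3034973 − 3017229) / 7992⌋ = ⌊2.220⌋ = 2 → row 8 (counted from top)

(8, G)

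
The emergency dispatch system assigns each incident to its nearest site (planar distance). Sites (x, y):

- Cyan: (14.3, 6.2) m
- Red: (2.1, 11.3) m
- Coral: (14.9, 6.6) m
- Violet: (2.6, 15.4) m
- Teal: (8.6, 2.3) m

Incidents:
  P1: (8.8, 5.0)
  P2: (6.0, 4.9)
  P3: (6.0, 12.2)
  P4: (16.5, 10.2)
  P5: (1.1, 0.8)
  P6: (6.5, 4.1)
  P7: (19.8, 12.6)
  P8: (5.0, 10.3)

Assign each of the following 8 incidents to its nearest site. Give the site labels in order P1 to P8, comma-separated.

Teal, Teal, Red, Coral, Teal, Teal, Coral, Red

P1 → Teal (d²=7.33)
P2 → Teal (d²=13.52)
P3 → Red (d²=16.02)
P4 → Coral (d²=15.52)
P5 → Teal (d²=58.50)
P6 → Teal (d²=7.65)
P7 → Coral (d²=60.01)
P8 → Red (d²=9.41)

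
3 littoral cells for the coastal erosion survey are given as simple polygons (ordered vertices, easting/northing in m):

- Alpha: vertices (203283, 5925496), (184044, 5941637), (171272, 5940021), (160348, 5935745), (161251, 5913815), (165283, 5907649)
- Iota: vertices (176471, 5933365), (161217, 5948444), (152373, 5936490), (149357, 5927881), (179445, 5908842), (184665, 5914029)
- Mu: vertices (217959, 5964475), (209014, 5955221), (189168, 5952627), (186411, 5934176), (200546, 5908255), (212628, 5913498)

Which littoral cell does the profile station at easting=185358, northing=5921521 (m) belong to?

Alpha

Cast a ray rightward from (185358, 5921521). For each polygon, the edges (by vertex number in listed order) whose endpoints lie on opposite sides of northing = 5921521, where each meets that height, and whether that is right or left of the point:
Alpha: 4–5 at easting≈160933.7 (left), 6–1 at easting≈194819.4 (right) → 1 crossing.
Iota: 4–5 at easting≈159407.9 (left), 6–1 at easting≈181490.1 (left) → 0 crossings.
Mu: 4–5 at easting≈193311.9 (right), 6–1 at easting≈213467.0 (right) → 2 crossings.
Only Alpha has an odd count, so the point is inside Alpha.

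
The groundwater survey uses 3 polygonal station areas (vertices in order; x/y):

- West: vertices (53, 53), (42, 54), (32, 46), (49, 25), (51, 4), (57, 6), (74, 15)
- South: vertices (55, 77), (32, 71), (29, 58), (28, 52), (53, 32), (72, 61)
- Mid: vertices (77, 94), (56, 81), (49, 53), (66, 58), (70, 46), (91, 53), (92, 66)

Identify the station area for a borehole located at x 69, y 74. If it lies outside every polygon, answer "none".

Cast a ray rightward from (69, 74). For each polygon, the edges (by vertex number in listed order) whose endpoints lie on opposite sides of y = 74, where each meets that height, and whether that is right or left of the point:
West: no edge straddles that height → 0 crossings.
South: 1–2 at x≈43.5 (left), 6–1 at x≈58.2 (left) → 0 crossings.
Mid: 2–3 at x≈54.2 (left), 7–1 at x≈87.7 (right) → 1 crossing.
Only Mid has an odd count, so the point is inside Mid.

Mid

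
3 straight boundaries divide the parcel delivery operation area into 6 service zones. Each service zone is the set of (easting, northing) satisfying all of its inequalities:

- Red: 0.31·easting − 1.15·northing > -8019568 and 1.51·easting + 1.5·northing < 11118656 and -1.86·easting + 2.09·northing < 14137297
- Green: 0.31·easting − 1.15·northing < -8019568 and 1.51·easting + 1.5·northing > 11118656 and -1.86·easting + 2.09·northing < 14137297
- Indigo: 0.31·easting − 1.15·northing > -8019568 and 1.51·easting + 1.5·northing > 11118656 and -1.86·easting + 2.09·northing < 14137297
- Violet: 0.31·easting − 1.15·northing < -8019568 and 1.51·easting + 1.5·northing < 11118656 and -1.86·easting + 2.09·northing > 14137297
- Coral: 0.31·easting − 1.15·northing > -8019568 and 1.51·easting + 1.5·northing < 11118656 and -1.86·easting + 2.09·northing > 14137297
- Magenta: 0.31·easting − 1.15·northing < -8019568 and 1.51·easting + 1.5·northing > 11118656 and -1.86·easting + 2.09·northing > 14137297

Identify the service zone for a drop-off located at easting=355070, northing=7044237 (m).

0.31·355070 − 1.15·7044237 = -7990800.850, which is > -8019568
1.51·355070 + 1.5·7044237 = 11102511.200, which is < 11118656
-1.86·355070 + 2.09·7044237 = 14062025.130, which is < 14137297
This sign pattern matches Red.

Red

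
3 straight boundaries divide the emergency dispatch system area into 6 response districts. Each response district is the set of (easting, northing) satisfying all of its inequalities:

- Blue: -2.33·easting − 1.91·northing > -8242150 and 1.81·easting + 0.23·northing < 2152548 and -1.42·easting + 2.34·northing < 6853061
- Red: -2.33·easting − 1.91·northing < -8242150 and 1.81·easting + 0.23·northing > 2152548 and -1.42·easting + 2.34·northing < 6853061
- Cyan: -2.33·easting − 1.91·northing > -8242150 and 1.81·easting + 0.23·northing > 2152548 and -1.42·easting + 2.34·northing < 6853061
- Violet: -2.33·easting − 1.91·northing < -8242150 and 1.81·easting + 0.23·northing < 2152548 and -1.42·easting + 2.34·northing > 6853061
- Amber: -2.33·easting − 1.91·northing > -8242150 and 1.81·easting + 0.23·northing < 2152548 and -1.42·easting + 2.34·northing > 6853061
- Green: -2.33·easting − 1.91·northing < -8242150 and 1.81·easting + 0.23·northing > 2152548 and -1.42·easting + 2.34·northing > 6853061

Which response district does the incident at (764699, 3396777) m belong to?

Green

-2.33·764699 − 1.91·3396777 = -8269592.740, which is < -8242150
1.81·764699 + 0.23·3396777 = 2165363.900, which is > 2152548
-1.42·764699 + 2.34·3396777 = 6862585.600, which is > 6853061
This sign pattern matches Green.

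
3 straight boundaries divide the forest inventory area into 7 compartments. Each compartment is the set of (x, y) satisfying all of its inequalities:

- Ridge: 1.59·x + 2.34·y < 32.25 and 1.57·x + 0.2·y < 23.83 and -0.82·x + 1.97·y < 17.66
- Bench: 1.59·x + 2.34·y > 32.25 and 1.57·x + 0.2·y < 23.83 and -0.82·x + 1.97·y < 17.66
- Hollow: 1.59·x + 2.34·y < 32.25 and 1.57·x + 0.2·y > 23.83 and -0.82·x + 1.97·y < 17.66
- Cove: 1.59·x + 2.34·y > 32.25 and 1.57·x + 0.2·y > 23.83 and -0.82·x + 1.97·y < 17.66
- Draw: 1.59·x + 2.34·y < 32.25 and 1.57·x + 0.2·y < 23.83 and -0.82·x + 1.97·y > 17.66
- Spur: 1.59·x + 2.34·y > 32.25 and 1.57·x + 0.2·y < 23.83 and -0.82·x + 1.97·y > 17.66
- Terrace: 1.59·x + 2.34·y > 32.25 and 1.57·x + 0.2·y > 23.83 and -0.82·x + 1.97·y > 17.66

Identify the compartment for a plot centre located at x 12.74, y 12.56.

Bench

1.59·12.74 + 2.34·12.56 = 49.647, which is > 32.25
1.57·12.74 + 0.2·12.56 = 22.514, which is < 23.83
-0.82·12.74 + 1.97·12.56 = 14.296, which is < 17.66
This sign pattern matches Bench.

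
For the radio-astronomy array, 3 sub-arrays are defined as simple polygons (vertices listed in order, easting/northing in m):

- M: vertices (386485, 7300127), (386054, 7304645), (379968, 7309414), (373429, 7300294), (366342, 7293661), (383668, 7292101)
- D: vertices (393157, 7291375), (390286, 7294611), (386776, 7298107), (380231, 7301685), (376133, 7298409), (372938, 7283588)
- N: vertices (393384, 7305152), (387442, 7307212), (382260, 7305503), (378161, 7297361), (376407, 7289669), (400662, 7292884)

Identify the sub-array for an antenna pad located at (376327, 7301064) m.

Cast a ray rightward from (376327, 7301064). For each polygon, the edges (by vertex number in listed order) whose endpoints lie on opposite sides of northing = 7301064, where each meets that height, and whether that is right or left of the point:
M: 1–2 at easting≈386395.6 (right), 3–4 at easting≈373981.1 (left) → 1 crossing.
D: 3–4 at easting≈381367.0 (right), 4–5 at easting≈379454.2 (right) → 2 crossings.
N: 3–4 at easting≈380025.2 (right), 6–1 at easting≈395809.2 (right) → 2 crossings.
Only M has an odd count, so the point is inside M.

M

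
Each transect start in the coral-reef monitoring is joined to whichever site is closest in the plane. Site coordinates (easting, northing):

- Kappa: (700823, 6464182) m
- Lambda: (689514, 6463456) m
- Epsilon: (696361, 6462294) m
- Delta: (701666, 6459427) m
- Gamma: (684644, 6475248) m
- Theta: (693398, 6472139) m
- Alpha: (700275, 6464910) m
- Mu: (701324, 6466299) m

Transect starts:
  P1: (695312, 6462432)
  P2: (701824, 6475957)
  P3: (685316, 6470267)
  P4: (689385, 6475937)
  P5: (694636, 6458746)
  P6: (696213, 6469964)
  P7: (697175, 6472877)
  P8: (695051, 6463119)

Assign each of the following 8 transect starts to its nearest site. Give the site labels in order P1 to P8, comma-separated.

Epsilon, Theta, Gamma, Gamma, Epsilon, Theta, Theta, Epsilon

P1 → Epsilon (d²=1119445.00)
P2 → Theta (d²=85574600.00)
P3 → Gamma (d²=25261945.00)
P4 → Gamma (d²=22951802.00)
P5 → Epsilon (d²=15563929.00)
P6 → Theta (d²=12654850.00)
P7 → Theta (d²=14810373.00)
P8 → Epsilon (d²=2396725.00)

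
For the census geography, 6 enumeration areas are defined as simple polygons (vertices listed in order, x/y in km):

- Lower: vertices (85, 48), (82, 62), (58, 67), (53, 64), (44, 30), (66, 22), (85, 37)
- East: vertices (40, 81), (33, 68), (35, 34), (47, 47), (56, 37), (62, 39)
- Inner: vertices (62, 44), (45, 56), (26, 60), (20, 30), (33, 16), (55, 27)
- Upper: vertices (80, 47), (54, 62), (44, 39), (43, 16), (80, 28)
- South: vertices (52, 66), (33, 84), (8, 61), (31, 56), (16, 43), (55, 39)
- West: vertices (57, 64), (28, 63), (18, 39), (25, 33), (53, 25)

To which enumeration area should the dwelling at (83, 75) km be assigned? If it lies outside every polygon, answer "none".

Cast a ray rightward from (83, 75). For each polygon, the edges (by vertex number in listed order) whose endpoints lie on opposite sides of y = 75, where each meets that height, and whether that is right or left of the point:
Lower: no edge straddles that height → 0 crossings.
East: 1–2 at x≈36.8 (left), 6–1 at x≈43.1 (left) → 0 crossings.
Inner: no edge straddles that height → 0 crossings.
Upper: no edge straddles that height → 0 crossings.
South: 1–2 at x≈42.5 (left), 2–3 at x≈23.2 (left) → 0 crossings.
West: no edge straddles that height → 0 crossings.
All counts are even, so the point lies outside every listed polygon.

none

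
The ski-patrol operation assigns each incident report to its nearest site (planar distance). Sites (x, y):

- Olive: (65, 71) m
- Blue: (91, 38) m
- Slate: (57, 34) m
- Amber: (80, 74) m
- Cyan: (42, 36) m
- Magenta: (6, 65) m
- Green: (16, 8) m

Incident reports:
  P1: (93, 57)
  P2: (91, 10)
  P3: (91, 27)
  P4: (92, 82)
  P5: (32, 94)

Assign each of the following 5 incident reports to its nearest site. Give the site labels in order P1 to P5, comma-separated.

P1 → Blue (d²=365.00)
P2 → Blue (d²=784.00)
P3 → Blue (d²=121.00)
P4 → Amber (d²=208.00)
P5 → Magenta (d²=1517.00)

Blue, Blue, Blue, Amber, Magenta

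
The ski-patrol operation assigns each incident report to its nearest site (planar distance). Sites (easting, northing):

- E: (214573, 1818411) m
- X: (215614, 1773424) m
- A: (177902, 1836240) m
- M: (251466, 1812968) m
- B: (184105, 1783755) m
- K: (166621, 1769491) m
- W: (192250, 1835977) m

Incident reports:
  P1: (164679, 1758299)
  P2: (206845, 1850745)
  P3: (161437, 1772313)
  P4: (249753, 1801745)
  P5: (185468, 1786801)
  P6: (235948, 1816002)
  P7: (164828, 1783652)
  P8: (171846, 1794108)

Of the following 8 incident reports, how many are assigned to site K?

3

P1 → K
P2 → W
P3 → K
P4 → M
P5 → B
P6 → M
P7 → K
P8 → B
3 of the 8 go to K.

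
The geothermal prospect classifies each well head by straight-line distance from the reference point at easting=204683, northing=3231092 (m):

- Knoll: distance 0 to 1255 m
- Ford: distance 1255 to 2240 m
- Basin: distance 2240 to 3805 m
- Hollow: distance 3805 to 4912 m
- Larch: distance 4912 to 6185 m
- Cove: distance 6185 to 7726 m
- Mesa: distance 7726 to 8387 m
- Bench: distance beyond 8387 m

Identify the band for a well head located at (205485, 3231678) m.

Knoll

Distance = √((205485−204683)² + (3231678−3231092)²) = √(643204.000 + 343396.000) = 993.277 m.
0 ≤ 993.277 < 1255 → Knoll.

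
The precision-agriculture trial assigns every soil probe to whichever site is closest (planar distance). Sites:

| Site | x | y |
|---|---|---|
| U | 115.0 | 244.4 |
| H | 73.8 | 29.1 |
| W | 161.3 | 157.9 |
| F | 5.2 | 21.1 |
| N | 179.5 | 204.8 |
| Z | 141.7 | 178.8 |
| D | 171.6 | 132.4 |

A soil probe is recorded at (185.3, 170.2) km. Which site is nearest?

W

Squared distances to each site:
U: 10447.730; H: 32341.460; W: 727.290; F: 54666.820; N: 1230.800; Z: 1974.920; D: 1616.530.
Minimum at W.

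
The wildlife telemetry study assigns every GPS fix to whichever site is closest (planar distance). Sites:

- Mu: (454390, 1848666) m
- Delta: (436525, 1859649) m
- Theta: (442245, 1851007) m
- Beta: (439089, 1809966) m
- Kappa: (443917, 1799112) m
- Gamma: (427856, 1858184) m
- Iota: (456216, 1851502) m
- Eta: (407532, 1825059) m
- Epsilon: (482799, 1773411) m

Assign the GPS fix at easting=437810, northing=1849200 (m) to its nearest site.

Theta

Squared distances to each site:
Mu: 275181556.000; Delta: 110832826.000; Theta: 22934474.000; Beta: 1540942597.000; Kappa: 2546103193.000; Gamma: 179794372.000; Iota: 344080040.000; Eta: 1499545165.000; Epsilon: 7767982642.000.
Minimum at Theta.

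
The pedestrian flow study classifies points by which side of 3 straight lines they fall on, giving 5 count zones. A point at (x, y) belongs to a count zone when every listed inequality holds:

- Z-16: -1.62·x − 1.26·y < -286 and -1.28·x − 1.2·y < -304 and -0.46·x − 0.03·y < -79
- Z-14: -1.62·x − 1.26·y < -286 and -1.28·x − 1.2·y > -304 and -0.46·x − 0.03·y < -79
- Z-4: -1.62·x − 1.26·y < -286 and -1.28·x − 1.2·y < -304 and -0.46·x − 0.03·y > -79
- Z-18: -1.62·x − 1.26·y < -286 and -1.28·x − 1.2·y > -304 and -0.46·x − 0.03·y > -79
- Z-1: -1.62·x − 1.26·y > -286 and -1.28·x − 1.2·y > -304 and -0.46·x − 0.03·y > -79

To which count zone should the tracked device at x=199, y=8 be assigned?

Z-14

-1.62·199 − 1.26·8 = -332.460, which is < -286
-1.28·199 − 1.2·8 = -264.320, which is > -304
-0.46·199 − 0.03·8 = -91.780, which is < -79
This sign pattern matches Z-14.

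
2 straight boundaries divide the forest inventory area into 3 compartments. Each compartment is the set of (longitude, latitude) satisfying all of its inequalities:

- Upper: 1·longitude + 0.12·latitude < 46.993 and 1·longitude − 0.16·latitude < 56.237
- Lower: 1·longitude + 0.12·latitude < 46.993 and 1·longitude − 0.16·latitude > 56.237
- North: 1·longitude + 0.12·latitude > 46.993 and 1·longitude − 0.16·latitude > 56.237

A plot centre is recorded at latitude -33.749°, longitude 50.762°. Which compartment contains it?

Upper

1·50.762 + 0.12·-33.749 = 46.712, which is < 46.993
1·50.762 − 0.16·-33.749 = 56.162, which is < 56.237
This sign pattern matches Upper.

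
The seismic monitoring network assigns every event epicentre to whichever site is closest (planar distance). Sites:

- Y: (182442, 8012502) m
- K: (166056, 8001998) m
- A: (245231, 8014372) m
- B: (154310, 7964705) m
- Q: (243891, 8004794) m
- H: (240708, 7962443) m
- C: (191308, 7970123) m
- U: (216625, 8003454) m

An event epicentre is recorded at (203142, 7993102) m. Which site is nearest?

U

Squared distances to each site:
Y: 804850000.000; K: 1454510212.000; A: 2223896821.000; B: 3190953833.000; Q: 1797183865.000; H: 2351178637.000; C: 668077997.000; U: 288955193.000.
Minimum at U.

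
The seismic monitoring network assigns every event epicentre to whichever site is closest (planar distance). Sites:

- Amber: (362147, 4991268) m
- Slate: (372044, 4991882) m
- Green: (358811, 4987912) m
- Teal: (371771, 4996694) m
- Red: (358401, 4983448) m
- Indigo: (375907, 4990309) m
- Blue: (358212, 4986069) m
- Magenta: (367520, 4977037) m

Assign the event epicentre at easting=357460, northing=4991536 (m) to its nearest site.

Squared distances to each site:
Amber: 22039793.000; Slate: 212812772.000; Green: 14958577.000; Teal: 231409685.000; Red: 66301225.000; Indigo: 341797338.000; Blue: 30453593.000; Magenta: 311424601.000.
Minimum at Green.

Green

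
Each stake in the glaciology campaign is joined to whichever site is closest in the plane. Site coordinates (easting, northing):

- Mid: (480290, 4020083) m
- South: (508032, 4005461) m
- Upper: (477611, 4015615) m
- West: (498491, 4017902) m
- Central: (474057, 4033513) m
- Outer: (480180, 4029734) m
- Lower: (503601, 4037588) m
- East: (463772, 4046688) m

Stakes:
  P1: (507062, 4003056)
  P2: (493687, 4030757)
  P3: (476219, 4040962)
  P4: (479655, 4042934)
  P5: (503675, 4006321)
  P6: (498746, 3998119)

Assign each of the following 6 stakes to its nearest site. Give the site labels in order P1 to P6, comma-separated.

P1 → South (d²=6724925.00)
P2 → Lower (d²=144949957.00)
P3 → Central (d²=60161845.00)
P4 → Central (d²=120092845.00)
P5 → South (d²=19723049.00)
P6 → South (d²=140134760.00)

South, Lower, Central, Central, South, South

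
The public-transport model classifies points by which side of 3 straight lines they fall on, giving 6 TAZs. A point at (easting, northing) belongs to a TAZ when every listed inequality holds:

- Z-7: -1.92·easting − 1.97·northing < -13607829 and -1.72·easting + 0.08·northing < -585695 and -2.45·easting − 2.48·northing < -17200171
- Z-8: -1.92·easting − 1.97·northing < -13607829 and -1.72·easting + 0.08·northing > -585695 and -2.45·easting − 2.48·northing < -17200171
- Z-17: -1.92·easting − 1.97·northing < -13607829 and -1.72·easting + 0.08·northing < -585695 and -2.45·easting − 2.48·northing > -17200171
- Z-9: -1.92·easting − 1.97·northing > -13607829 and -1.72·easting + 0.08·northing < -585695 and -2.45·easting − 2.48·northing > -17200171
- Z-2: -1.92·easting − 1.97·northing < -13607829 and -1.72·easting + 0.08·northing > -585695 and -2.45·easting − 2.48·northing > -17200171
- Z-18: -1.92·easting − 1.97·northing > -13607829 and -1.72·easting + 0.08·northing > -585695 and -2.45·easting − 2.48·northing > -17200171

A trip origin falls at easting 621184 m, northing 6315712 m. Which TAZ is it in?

-1.92·621184 − 1.97·6315712 = -13634625.920, which is < -13607829
-1.72·621184 + 0.08·6315712 = -563179.520, which is > -585695
-2.45·621184 − 2.48·6315712 = -17184866.560, which is > -17200171
This sign pattern matches Z-2.

Z-2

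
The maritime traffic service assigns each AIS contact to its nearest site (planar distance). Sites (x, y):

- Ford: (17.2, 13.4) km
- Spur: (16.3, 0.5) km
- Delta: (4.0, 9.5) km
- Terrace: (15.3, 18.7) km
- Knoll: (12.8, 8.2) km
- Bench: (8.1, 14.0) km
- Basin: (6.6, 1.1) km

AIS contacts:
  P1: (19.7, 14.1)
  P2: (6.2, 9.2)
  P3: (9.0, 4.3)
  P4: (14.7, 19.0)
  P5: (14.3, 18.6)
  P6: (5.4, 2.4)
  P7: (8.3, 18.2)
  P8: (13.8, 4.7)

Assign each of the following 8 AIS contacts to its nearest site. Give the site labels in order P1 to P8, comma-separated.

P1 → Ford (d²=6.74)
P2 → Delta (d²=4.93)
P3 → Basin (d²=16.00)
P4 → Terrace (d²=0.45)
P5 → Terrace (d²=1.01)
P6 → Basin (d²=3.13)
P7 → Bench (d²=17.68)
P8 → Knoll (d²=13.25)

Ford, Delta, Basin, Terrace, Terrace, Basin, Bench, Knoll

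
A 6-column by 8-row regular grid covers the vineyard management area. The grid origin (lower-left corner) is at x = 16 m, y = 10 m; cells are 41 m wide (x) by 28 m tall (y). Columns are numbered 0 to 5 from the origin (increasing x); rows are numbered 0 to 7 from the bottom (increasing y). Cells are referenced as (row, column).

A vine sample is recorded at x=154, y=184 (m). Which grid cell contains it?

Column index: ⌊(154 − 16) / 41⌋ = ⌊3.366⌋ = 3
Row offset from origin: ⌊(184 − 10) / 28⌋ = ⌊6.214⌋ = 6 → row 6

(6, 3)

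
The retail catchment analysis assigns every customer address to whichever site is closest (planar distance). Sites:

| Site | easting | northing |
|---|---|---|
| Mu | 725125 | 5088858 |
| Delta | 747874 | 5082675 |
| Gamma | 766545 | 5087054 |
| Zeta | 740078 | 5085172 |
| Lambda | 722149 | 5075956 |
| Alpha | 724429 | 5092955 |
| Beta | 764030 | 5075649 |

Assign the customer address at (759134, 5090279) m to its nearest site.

Squared distances to each site:
Mu: 1158631322.000; Delta: 184608416.000; Gamma: 65323546.000; Zeta: 389212585.000; Lambda: 1573038554.000; Alpha: 1211598001.000; Beta: 238007716.000.
Minimum at Gamma.

Gamma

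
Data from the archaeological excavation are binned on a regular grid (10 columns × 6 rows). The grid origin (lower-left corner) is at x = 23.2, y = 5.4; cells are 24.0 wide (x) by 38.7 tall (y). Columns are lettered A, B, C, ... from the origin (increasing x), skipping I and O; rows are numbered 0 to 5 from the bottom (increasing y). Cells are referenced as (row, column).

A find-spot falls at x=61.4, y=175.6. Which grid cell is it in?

Column index: ⌊(61.4 − 23.2) / 24.0⌋ = ⌊1.592⌋ = 1 → column B
Row offset from origin: ⌊(175.6 − 5.4) / 38.7⌋ = ⌊4.398⌋ = 4 → row 4

(4, B)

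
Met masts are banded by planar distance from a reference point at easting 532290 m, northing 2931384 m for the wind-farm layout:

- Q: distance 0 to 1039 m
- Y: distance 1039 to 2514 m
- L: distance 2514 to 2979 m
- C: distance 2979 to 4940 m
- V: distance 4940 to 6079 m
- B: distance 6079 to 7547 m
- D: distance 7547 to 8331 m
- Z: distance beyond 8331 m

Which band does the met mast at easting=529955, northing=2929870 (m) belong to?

L

Distance = √((529955−532290)² + (2929870−2931384)²) = √(5452225.000 + 2292196.000) = 2782.880 m.
2514 ≤ 2782.880 < 2979 → L.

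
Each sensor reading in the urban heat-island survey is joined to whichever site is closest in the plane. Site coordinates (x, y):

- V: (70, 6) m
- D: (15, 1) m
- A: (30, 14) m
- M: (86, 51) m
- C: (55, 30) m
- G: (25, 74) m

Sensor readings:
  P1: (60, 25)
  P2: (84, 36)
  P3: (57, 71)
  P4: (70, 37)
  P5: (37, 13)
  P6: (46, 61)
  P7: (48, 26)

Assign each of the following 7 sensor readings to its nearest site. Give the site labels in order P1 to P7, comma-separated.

P1 → C (d²=50.00)
P2 → M (d²=229.00)
P3 → G (d²=1033.00)
P4 → C (d²=274.00)
P5 → A (d²=50.00)
P6 → G (d²=610.00)
P7 → C (d²=65.00)

C, M, G, C, A, G, C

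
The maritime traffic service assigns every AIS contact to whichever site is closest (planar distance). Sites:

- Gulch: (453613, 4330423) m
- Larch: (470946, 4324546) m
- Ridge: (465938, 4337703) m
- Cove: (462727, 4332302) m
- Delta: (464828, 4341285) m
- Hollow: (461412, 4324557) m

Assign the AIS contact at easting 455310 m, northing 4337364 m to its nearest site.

Gulch

Squared distances to each site:
Gulch: 51057290.000; Larch: 408785620.000; Ridge: 113069305.000; Cove: 80635733.000; Delta: 105966565.000; Hollow: 201253653.000.
Minimum at Gulch.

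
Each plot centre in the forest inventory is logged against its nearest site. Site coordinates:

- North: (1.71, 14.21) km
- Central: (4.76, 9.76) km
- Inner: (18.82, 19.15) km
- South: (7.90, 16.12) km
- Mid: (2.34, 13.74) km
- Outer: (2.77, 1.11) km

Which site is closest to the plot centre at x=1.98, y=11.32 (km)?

Squared distances to each site:
North: 8.425; Central: 10.162; Inner: 344.894; South: 58.086; Mid: 5.986; Outer: 104.868.
Minimum at Mid.

Mid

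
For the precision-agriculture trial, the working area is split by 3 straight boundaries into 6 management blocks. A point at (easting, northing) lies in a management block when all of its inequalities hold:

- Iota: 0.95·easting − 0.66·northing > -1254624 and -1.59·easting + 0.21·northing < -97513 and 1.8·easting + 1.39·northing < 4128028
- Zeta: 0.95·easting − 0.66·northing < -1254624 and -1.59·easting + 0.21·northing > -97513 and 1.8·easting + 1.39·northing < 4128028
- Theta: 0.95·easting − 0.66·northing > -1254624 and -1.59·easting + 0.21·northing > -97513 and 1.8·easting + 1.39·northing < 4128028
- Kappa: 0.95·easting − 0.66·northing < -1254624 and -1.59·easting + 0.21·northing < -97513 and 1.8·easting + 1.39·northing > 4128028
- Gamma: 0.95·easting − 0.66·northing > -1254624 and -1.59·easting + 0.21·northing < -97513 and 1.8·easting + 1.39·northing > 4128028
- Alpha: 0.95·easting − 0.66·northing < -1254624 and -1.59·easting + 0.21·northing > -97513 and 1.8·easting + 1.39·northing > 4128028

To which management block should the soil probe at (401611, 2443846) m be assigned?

0.95·401611 − 0.66·2443846 = -1231407.910, which is > -1254624
-1.59·401611 + 0.21·2443846 = -125353.830, which is < -97513
1.8·401611 + 1.39·2443846 = 4119845.740, which is < 4128028
This sign pattern matches Iota.

Iota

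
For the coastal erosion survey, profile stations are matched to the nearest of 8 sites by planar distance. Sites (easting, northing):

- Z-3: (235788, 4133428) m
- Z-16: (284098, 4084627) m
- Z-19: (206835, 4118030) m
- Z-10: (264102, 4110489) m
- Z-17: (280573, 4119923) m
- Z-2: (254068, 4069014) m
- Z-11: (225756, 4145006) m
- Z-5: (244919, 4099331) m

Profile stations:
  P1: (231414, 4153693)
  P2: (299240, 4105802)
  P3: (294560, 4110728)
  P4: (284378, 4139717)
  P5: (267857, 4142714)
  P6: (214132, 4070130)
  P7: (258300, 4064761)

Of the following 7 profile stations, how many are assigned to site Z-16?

P1 → Z-11
P2 → Z-17
P3 → Z-17
P4 → Z-17
P5 → Z-17
P6 → Z-2
P7 → Z-2
0 of the 7 go to Z-16.

0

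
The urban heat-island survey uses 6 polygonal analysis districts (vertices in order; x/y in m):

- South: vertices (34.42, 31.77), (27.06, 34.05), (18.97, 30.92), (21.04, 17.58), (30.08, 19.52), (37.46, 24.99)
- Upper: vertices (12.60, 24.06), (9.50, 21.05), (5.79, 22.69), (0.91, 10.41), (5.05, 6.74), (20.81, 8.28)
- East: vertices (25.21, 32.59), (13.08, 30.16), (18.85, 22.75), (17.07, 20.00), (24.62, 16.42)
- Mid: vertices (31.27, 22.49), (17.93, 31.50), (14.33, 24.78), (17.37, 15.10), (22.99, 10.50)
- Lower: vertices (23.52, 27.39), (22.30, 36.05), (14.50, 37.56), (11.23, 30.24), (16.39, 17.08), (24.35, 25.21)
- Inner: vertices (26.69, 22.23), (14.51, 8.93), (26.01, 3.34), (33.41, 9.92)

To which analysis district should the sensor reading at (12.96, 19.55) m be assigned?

Upper

Cast a ray rightward from (12.96, 19.55). For each polygon, the edges (by vertex number in listed order) whose endpoints lie on opposite sides of y = 19.55, where each meets that height, and whether that is right or left of the point:
South: 3–4 at x≈20.734 (right), 5–6 at x≈30.120 (right) → 2 crossings.
Upper: 3–4 at x≈4.542 (left), 6–1 at x≈14.946 (right) → 1 crossing.
East: 4–5 at x≈18.019 (right), 5–1 at x≈24.734 (right) → 2 crossings.
Mid: 3–4 at x≈15.972 (right), 5–1 at x≈29.240 (right) → 2 crossings.
Lower: 4–5 at x≈15.422 (right), 5–6 at x≈18.808 (right) → 2 crossings.
Inner: 1–2 at x≈24.236 (right), 4–1 at x≈28.153 (right) → 2 crossings.
Only Upper has an odd count, so the point is inside Upper.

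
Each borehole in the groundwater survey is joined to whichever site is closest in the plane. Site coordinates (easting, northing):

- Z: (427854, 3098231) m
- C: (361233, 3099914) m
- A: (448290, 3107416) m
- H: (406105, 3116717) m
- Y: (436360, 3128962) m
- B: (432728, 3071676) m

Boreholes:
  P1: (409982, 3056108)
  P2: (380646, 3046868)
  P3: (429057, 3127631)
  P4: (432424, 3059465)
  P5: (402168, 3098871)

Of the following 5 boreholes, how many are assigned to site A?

P1 → B
P2 → C
P3 → Y
P4 → B
P5 → H
0 of the 5 go to A.

0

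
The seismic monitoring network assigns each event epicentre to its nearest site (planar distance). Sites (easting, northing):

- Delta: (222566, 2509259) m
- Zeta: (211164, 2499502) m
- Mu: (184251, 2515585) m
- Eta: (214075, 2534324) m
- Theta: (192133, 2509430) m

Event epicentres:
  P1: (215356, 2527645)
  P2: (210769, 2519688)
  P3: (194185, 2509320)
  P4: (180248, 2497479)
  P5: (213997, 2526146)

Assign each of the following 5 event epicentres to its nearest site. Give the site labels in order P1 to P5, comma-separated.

Eta, Eta, Theta, Theta, Eta

P1 → Eta (d²=46250002.00)
P2 → Eta (d²=225142132.00)
P3 → Theta (d²=4222804.00)
P4 → Theta (d²=284079626.00)
P5 → Eta (d²=66885768.00)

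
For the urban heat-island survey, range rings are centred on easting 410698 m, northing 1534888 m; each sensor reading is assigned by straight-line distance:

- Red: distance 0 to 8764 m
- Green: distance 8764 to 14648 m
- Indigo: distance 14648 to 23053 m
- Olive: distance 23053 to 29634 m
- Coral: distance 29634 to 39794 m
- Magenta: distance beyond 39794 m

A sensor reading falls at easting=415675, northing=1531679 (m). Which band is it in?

Red

Distance = √((415675−410698)² + (1531679−1534888)²) = √(24770529.000 + 10297681.000) = 5921.842 m.
0 ≤ 5921.842 < 8764 → Red.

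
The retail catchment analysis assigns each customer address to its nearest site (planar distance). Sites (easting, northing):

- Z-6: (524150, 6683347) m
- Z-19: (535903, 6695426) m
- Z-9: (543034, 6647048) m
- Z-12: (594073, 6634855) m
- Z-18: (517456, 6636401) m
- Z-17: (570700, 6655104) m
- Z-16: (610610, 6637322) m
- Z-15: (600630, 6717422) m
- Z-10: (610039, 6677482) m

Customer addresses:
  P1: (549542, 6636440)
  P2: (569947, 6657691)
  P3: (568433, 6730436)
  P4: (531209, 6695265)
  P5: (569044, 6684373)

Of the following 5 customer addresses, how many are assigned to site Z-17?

2

P1 → Z-9
P2 → Z-17
P3 → Z-15
P4 → Z-19
P5 → Z-17
2 of the 5 go to Z-17.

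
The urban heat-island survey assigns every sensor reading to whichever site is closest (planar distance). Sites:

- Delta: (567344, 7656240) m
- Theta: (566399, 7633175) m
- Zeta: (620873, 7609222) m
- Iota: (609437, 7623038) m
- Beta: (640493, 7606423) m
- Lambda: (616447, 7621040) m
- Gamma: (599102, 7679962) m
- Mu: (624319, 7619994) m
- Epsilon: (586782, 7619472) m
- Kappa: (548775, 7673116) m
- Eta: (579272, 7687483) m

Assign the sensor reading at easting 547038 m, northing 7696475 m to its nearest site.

Kappa

Squared distances to each site:
Delta: 2031188861.000; Theta: 4381738321.000; Zeta: 13064693234.000; Iota: 9286628170.000; Beta: 16843199729.000; Lambda: 10508048506.000; Gamma: 2983339265.000; Mu: 11821696322.000; Epsilon: 7509047545.000; Kappa: 548660050.000; Eta: 1119886820.000.
Minimum at Kappa.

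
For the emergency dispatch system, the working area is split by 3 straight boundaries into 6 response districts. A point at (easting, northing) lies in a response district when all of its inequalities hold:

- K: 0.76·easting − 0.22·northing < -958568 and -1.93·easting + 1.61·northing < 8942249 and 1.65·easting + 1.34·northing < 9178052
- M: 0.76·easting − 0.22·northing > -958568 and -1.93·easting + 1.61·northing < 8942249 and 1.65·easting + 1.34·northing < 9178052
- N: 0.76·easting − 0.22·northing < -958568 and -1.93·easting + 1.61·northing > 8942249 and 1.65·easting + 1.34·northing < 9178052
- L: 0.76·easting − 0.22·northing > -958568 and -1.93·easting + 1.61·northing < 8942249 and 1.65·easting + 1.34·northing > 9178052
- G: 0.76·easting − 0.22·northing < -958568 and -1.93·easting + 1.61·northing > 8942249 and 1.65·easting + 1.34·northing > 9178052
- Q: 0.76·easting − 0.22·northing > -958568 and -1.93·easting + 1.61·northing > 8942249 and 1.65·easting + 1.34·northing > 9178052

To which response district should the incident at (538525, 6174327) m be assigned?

0.76·538525 − 0.22·6174327 = -949072.940, which is > -958568
-1.93·538525 + 1.61·6174327 = 8901313.220, which is < 8942249
1.65·538525 + 1.34·6174327 = 9162164.430, which is < 9178052
This sign pattern matches M.

M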